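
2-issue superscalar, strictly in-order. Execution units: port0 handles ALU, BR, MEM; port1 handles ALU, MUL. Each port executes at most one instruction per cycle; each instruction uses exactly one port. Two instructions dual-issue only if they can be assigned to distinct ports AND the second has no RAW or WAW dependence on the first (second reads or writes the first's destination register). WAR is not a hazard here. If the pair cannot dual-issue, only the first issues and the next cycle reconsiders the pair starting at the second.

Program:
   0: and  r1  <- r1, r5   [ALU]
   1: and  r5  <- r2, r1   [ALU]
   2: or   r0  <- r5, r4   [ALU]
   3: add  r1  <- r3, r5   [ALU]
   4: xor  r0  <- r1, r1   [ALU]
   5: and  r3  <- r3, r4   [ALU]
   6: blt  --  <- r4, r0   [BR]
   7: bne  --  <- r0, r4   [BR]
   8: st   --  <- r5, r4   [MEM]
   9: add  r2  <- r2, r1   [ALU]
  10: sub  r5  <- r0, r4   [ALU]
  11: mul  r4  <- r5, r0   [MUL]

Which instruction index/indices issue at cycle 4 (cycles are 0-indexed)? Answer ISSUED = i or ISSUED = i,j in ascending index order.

ISSUED = 6

c0: i0 and  RAW r1
c1: i1 and  RAW r5
c2: i2,i3 or/add  pair
c3: i4,i5 xor/and  pair
c4: i6 blt  no-port BR/BR
c5: i7 bne  no-port BR/MEM
c6: i8,i9 st/add  pair
c7: i10 sub  RAW r5
c8: i11 mul  tail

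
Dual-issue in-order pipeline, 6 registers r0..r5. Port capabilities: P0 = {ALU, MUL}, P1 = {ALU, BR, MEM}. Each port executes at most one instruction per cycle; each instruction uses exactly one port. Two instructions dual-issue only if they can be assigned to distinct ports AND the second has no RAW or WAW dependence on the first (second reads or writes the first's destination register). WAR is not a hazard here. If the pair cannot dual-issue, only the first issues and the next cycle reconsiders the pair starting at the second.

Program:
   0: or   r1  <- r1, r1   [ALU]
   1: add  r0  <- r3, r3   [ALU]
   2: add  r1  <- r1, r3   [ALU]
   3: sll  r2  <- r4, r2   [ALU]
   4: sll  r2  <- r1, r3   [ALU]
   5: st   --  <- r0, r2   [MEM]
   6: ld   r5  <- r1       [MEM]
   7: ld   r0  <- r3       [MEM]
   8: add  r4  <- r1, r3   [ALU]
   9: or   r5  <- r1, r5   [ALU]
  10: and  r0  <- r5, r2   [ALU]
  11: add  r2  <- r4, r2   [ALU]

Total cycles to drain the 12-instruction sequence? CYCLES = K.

  cy0 -> i0+i1 (or.ALU+add.ALU) pair
  cy1 -> i2+i3 (add.ALU+sll.ALU) pair
  cy2 -> i4 (sll.ALU) RAW r2
  cy3 -> i5 (st.MEM) no-port MEM/MEM
  cy4 -> i6 (ld.MEM) no-port MEM/MEM
  cy5 -> i7+i8 (ld.MEM+add.ALU) pair
  cy6 -> i9 (or.ALU) RAW r5
  cy7 -> i10+i11 (and.ALU+add.ALU) pair

CYCLES = 8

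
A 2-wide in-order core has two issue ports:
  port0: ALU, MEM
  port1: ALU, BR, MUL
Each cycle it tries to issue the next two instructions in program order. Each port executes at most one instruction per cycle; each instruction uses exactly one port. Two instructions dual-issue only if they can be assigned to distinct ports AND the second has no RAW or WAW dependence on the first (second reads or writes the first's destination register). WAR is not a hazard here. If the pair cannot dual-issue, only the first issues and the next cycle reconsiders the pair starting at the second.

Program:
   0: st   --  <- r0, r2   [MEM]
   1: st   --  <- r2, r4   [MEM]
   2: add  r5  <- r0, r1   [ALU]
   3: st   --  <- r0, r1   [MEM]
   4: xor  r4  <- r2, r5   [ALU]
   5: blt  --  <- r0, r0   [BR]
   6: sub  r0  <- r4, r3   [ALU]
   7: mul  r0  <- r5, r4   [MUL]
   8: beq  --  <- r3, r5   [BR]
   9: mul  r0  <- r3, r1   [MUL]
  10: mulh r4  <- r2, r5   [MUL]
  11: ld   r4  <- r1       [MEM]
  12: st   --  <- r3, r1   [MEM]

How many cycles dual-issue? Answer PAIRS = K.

  cy0 -> i0 (st.MEM) no-port MEM/MEM
  cy1 -> i1,i2 (st.MEM/add.ALU) dual
  cy2 -> i3,i4 (st.MEM/xor.ALU) dual
  cy3 -> i5,i6 (blt.BR/sub.ALU) dual
  cy4 -> i7 (mul.MUL) no-port MUL/BR
  cy5 -> i8 (beq.BR) no-port BR/MUL
  cy6 -> i9 (mul.MUL) no-port MUL/MUL
  cy7 -> i10 (mulh.MUL) WAW r4
  cy8 -> i11 (ld.MEM) no-port MEM/MEM
  cy9 -> i12 (st.MEM) tail

PAIRS = 3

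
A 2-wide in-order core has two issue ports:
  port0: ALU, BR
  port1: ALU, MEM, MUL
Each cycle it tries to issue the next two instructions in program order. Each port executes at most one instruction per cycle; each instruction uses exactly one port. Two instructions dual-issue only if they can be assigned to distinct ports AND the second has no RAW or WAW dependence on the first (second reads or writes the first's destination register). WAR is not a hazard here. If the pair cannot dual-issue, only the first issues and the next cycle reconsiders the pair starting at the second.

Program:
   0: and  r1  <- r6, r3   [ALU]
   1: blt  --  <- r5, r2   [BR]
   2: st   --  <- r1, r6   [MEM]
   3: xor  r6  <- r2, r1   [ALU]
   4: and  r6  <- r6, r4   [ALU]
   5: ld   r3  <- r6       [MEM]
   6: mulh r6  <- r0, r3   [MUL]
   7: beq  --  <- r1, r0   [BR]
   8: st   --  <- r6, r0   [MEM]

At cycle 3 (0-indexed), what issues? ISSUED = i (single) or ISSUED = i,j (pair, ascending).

t=0 i0/i1:and+blt ; dual
t=1 i2/i3:st+xor ; dual
t=2 i4:and ; RAW r6
t=3 i5:ld ; no-port MEM/MUL
t=4 i6/i7:mulh+beq ; dual
t=5 i8:st ; tail

ISSUED = 5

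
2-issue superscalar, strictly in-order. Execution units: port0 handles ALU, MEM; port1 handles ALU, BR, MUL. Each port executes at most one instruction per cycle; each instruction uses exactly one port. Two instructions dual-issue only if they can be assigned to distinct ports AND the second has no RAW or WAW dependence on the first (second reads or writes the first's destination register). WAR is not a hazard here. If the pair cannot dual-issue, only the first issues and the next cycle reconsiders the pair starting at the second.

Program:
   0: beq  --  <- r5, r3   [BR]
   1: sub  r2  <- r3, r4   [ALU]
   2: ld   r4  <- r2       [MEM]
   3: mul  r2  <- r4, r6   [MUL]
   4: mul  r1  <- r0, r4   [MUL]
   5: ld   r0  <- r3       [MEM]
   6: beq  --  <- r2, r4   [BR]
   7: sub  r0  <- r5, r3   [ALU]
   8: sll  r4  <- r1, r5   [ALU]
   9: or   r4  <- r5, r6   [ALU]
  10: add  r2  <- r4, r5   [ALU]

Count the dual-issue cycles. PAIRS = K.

PAIRS = 3

c0: i0/i1 beq+sub  pair
c1: i2 ld  RAW r4
c2: i3 mul  no-port MUL/MUL
c3: i4/i5 mul+ld  pair
c4: i6/i7 beq+sub  pair
c5: i8 sll  WAW r4
c6: i9 or  RAW r4
c7: i10 add  tail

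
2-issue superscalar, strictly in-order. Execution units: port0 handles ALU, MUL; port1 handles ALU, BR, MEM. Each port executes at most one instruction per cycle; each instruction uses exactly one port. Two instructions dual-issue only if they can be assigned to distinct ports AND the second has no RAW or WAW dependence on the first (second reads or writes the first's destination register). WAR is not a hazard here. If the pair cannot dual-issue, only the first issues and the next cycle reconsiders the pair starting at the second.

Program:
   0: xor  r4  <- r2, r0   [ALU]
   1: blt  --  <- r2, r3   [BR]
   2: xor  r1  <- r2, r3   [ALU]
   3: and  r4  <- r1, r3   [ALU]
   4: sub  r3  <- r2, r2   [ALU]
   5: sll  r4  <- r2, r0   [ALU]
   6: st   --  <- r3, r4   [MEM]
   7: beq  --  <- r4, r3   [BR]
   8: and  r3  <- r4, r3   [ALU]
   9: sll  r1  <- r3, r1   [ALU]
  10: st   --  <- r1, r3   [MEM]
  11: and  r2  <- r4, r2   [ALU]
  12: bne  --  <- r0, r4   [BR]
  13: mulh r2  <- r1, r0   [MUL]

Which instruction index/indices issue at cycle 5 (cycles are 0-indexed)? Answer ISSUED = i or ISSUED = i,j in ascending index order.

ISSUED = 7,8

0. xor+blt @i0&i1  | pair
1. xor @i2  | RAW r1
2. and+sub @i3&i4  | pair
3. sll @i5  | RAW r4
4. st @i6  | no-port MEM/BR
5. beq+and @i7&i8  | pair
6. sll @i9  | RAW r1
7. st+and @i10&i11  | pair
8. bne+mulh @i12&i13  | pair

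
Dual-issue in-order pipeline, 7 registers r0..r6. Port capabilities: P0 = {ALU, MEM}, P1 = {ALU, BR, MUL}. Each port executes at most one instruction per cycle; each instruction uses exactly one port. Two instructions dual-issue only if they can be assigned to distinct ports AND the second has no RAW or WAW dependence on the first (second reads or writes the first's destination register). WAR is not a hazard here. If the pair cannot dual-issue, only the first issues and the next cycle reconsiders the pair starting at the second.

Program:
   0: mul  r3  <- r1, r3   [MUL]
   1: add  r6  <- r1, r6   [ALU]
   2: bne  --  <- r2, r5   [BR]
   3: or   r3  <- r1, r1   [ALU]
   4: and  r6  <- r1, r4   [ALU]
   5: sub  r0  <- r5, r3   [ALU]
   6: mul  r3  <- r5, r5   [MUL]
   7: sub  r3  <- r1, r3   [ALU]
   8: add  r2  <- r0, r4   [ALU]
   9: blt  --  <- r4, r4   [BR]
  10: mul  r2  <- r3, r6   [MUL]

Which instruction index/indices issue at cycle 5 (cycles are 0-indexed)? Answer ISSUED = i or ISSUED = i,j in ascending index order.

c0: i0&i1 mul.MUL add.ALU  pair
c1: i2&i3 bne.BR or.ALU  pair
c2: i4&i5 and.ALU sub.ALU  pair
c3: i6 mul.MUL  RAW+WAW r3
c4: i7&i8 sub.ALU add.ALU  pair
c5: i9 blt.BR  no-port BR/MUL
c6: i10 mul.MUL  tail

ISSUED = 9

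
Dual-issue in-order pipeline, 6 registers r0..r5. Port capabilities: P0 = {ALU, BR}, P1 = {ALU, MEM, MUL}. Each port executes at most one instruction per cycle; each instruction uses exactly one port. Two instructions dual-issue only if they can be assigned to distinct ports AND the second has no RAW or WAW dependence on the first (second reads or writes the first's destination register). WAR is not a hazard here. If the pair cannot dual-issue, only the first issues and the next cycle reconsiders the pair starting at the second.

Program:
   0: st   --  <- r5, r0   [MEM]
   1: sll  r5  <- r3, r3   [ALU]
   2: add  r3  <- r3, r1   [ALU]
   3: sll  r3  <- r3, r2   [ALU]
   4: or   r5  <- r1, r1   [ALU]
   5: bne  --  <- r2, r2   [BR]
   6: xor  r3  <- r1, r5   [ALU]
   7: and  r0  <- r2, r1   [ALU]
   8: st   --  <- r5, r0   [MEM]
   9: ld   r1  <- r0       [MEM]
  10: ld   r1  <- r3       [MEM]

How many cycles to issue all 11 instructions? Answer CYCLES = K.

0. st.MEM+sll.ALU @i0,i1  | 2-wide
1. add.ALU @i2  | RAW+WAW r3
2. sll.ALU+or.ALU @i3,i4  | 2-wide
3. bne.BR+xor.ALU @i5,i6  | 2-wide
4. and.ALU @i7  | RAW r0
5. st.MEM @i8  | no-port MEM/MEM
6. ld.MEM @i9  | no-port MEM/MEM
7. ld.MEM @i10  | tail

CYCLES = 8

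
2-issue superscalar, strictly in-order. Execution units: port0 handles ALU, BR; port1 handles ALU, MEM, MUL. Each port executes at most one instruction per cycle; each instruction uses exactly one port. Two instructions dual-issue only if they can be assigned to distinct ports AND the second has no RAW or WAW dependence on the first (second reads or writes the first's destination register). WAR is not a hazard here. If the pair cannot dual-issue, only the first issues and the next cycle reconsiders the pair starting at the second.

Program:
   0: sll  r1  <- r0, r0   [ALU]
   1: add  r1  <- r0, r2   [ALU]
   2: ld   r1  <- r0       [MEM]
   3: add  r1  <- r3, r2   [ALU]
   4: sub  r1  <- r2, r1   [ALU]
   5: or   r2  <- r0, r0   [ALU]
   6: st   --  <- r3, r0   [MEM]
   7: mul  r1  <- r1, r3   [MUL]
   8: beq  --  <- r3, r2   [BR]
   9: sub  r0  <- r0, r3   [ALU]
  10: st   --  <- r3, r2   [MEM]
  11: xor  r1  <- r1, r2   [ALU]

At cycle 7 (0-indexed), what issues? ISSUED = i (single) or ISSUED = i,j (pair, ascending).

0. sll @i0  | WAW r1
1. add @i1  | WAW r1
2. ld @i2  | WAW r1
3. add @i3  | RAW+WAW r1
4. sub;or @i4/i5  | dual
5. st @i6  | no-port MEM/MUL
6. mul;beq @i7/i8  | dual
7. sub;st @i9/i10  | dual
8. xor @i11  | tail

ISSUED = 9,10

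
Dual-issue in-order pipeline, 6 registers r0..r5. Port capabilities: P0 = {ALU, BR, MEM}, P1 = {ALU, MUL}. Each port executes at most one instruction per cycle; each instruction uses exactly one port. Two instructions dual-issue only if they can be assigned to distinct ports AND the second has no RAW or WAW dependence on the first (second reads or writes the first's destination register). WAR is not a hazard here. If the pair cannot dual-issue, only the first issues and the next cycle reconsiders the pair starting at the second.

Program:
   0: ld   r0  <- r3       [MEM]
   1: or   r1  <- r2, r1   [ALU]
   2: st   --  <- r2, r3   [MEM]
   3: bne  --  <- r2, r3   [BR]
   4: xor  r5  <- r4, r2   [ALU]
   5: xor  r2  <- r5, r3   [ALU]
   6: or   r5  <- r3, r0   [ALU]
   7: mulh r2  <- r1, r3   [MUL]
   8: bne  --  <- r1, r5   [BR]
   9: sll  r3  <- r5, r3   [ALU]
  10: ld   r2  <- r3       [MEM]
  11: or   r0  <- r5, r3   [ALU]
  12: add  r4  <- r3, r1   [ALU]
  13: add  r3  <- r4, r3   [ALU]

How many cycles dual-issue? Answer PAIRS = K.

  cy0 -> i0+i1 (ld.MEM;or.ALU) dual
  cy1 -> i2 (st.MEM) no-port MEM/BR
  cy2 -> i3+i4 (bne.BR;xor.ALU) dual
  cy3 -> i5+i6 (xor.ALU;or.ALU) dual
  cy4 -> i7+i8 (mulh.MUL;bne.BR) dual
  cy5 -> i9 (sll.ALU) RAW r3
  cy6 -> i10+i11 (ld.MEM;or.ALU) dual
  cy7 -> i12 (add.ALU) RAW r4
  cy8 -> i13 (add.ALU) tail

PAIRS = 5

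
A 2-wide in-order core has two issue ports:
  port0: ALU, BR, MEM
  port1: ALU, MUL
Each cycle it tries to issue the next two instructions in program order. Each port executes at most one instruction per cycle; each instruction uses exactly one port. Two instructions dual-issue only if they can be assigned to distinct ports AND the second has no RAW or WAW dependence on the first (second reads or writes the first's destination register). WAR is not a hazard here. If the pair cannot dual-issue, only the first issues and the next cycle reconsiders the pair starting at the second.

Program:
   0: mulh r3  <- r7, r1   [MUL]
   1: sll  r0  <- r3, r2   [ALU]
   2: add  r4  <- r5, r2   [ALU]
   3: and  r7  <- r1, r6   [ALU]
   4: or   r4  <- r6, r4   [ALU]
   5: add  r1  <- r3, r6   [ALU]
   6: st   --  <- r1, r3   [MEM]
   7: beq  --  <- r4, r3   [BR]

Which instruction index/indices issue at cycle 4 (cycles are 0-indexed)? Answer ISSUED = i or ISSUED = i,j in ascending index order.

t=0 i0:mulh.MUL ; RAW r3
t=1 i1+i2:sll.ALU;add.ALU ; dual
t=2 i3+i4:and.ALU;or.ALU ; dual
t=3 i5:add.ALU ; RAW r1
t=4 i6:st.MEM ; no-port MEM/BR
t=5 i7:beq.BR ; tail

ISSUED = 6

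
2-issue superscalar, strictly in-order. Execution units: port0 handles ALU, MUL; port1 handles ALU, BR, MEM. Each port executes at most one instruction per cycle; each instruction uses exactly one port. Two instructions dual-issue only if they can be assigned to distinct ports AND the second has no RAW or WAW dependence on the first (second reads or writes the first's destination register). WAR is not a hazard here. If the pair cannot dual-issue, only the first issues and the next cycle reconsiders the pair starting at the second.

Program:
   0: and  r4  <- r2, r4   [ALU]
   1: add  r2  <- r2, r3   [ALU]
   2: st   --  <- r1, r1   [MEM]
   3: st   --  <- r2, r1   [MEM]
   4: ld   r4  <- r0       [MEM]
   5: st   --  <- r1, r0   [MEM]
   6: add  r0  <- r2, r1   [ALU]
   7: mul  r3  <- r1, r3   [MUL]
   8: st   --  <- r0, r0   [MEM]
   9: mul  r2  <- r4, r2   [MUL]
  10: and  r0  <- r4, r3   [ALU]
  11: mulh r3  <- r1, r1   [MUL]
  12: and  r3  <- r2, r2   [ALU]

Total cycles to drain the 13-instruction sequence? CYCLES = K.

CYCLES = 9

0. and;add @i0,i1  | dual
1. st @i2  | no-port MEM/MEM
2. st @i3  | no-port MEM/MEM
3. ld @i4  | no-port MEM/MEM
4. st;add @i5,i6  | dual
5. mul;st @i7,i8  | dual
6. mul;and @i9,i10  | dual
7. mulh @i11  | WAW r3
8. and @i12  | tail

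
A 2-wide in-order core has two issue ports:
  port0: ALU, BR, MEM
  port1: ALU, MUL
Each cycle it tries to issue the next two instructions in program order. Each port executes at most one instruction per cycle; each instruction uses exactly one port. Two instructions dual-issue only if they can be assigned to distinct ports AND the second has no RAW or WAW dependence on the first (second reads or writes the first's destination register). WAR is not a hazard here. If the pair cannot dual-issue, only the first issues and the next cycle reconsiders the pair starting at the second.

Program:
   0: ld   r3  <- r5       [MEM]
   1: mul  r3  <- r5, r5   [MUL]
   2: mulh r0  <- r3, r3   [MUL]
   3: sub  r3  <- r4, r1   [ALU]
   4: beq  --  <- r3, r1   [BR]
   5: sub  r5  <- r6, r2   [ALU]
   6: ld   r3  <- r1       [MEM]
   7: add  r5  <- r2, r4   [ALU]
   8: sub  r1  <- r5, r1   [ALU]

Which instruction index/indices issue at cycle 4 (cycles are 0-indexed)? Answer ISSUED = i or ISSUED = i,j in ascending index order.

0. ld @i0  | WAW r3
1. mul @i1  | no-port MUL/MUL
2. mulh;sub @i2&i3  | pair
3. beq;sub @i4&i5  | pair
4. ld;add @i6&i7  | pair
5. sub @i8  | tail

ISSUED = 6,7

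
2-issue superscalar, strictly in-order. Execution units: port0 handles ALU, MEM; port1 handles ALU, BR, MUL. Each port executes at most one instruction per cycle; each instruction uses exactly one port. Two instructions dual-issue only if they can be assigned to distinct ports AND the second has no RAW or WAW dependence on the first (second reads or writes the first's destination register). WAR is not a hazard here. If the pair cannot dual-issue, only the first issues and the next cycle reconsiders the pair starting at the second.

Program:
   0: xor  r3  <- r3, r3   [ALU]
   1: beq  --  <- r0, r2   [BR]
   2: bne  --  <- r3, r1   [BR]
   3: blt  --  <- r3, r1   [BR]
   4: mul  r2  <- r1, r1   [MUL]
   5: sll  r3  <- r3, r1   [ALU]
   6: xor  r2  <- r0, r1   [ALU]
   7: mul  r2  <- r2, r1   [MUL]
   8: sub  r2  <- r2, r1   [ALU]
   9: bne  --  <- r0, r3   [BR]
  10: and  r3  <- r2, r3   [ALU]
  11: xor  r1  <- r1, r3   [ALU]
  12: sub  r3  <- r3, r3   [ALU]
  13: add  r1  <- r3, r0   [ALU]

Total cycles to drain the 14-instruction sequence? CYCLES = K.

c0: i0&i1 xor beq  dual
c1: i2 bne  no-port BR/BR
c2: i3 blt  no-port BR/MUL
c3: i4&i5 mul sll  dual
c4: i6 xor  RAW+WAW r2
c5: i7 mul  RAW+WAW r2
c6: i8&i9 sub bne  dual
c7: i10 and  RAW r3
c8: i11&i12 xor sub  dual
c9: i13 add  tail

CYCLES = 10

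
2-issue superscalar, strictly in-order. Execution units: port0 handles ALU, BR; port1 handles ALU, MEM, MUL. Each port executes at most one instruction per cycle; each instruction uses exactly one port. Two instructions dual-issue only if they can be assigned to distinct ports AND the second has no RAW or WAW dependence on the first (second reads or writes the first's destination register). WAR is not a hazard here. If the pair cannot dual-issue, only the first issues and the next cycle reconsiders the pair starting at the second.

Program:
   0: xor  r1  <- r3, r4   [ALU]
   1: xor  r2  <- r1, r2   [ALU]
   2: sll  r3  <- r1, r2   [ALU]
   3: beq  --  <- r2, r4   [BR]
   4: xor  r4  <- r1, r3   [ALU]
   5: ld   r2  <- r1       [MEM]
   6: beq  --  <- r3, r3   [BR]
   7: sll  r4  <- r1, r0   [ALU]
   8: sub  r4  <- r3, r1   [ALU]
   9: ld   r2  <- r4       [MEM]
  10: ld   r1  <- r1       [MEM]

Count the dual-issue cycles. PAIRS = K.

PAIRS = 3

0. xor @i0  | RAW r1
1. xor @i1  | RAW r2
2. sll beq @i2/i3  | 2-wide
3. xor ld @i4/i5  | 2-wide
4. beq sll @i6/i7  | 2-wide
5. sub @i8  | RAW r4
6. ld @i9  | no-port MEM/MEM
7. ld @i10  | tail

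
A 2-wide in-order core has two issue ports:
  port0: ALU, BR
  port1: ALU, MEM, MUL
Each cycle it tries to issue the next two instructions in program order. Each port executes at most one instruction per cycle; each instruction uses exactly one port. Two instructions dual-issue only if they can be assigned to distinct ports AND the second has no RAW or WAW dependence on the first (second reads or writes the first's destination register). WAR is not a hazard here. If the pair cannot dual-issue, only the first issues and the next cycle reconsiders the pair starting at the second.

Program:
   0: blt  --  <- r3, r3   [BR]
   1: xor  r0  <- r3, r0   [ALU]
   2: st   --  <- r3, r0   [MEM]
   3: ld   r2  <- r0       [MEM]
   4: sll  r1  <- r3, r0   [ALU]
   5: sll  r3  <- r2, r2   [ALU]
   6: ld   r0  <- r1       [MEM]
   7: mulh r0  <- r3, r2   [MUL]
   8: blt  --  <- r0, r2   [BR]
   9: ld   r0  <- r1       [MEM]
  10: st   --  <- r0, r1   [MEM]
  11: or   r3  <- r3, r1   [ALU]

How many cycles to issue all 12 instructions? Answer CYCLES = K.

  cy0 -> i0&i1 (blt.BR/xor.ALU) pair
  cy1 -> i2 (st.MEM) no-port MEM/MEM
  cy2 -> i3&i4 (ld.MEM/sll.ALU) pair
  cy3 -> i5&i6 (sll.ALU/ld.MEM) pair
  cy4 -> i7 (mulh.MUL) RAW r0
  cy5 -> i8&i9 (blt.BR/ld.MEM) pair
  cy6 -> i10&i11 (st.MEM/or.ALU) pair

CYCLES = 7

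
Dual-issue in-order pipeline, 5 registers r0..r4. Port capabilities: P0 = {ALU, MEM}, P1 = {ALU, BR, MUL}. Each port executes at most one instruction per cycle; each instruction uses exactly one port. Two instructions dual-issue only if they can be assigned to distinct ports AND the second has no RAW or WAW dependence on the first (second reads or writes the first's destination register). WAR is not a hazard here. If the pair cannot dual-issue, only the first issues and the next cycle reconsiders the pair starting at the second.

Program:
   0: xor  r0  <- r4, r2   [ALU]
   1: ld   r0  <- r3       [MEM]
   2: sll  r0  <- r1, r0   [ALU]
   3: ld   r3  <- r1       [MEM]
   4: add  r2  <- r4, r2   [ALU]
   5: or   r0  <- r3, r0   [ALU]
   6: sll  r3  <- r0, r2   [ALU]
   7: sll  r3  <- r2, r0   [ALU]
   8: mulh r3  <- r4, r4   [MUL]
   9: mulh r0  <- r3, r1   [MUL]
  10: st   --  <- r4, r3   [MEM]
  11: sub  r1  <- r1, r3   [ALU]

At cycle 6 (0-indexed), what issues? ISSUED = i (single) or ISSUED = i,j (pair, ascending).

[0] i0  xor  -- WAW r0
[1] i1  ld  -- RAW+WAW r0
[2] i2,i3  sll/ld  -- dual
[3] i4,i5  add/or  -- dual
[4] i6  sll  -- WAW r3
[5] i7  sll  -- WAW r3
[6] i8  mulh  -- no-port MUL/MUL
[7] i9,i10  mulh/st  -- dual
[8] i11  sub  -- tail

ISSUED = 8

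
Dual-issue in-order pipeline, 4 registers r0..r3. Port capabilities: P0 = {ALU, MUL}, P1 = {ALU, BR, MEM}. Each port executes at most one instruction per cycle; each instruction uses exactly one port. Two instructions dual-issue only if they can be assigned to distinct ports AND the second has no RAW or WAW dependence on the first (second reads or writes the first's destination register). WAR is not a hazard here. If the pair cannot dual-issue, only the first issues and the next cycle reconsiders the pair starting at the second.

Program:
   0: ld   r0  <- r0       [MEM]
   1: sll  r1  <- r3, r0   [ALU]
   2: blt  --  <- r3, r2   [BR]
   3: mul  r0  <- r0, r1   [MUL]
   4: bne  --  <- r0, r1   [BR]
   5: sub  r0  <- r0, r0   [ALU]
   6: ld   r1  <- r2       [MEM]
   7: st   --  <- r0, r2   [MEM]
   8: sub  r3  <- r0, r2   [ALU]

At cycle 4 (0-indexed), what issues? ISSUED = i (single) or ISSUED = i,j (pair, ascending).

ISSUED = 6

  cy0 -> i0 (ld) RAW r0
  cy1 -> i1,i2 (sll;blt) dual
  cy2 -> i3 (mul) RAW r0
  cy3 -> i4,i5 (bne;sub) dual
  cy4 -> i6 (ld) no-port MEM/MEM
  cy5 -> i7,i8 (st;sub) dual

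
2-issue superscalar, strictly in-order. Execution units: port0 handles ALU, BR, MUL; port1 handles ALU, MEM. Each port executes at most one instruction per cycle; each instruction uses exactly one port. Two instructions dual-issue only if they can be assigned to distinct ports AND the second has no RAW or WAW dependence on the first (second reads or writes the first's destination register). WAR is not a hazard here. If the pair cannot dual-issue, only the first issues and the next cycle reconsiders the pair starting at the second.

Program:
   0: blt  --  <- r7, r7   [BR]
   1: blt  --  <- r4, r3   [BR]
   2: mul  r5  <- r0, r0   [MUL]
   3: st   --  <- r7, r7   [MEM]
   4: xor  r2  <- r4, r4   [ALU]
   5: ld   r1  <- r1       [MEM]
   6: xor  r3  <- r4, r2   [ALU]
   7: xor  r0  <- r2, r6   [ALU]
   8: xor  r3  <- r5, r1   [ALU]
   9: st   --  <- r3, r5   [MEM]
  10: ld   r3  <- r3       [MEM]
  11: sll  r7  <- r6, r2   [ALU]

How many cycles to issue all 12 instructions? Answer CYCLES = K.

CYCLES = 8

  cy0 -> i0 (blt) no-port BR/BR
  cy1 -> i1 (blt) no-port BR/MUL
  cy2 -> i2,i3 (mul/st) dual
  cy3 -> i4,i5 (xor/ld) dual
  cy4 -> i6,i7 (xor/xor) dual
  cy5 -> i8 (xor) RAW r3
  cy6 -> i9 (st) no-port MEM/MEM
  cy7 -> i10,i11 (ld/sll) dual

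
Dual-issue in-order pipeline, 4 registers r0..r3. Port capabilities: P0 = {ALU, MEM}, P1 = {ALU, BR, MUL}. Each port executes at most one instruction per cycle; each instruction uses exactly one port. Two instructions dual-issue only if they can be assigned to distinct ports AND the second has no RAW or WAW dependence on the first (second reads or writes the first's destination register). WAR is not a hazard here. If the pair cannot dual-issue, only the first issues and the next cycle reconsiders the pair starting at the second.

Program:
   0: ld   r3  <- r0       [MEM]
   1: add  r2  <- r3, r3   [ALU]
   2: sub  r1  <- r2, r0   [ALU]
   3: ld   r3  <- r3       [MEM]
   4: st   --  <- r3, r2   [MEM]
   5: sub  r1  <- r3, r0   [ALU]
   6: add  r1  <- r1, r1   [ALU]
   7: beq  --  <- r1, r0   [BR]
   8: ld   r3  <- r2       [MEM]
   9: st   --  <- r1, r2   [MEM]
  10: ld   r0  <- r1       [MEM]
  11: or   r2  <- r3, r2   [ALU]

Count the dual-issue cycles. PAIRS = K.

  cy0 -> i0 (ld.MEM) RAW r3
  cy1 -> i1 (add.ALU) RAW r2
  cy2 -> i2&i3 (sub.ALU/ld.MEM) 2-wide
  cy3 -> i4&i5 (st.MEM/sub.ALU) 2-wide
  cy4 -> i6 (add.ALU) RAW r1
  cy5 -> i7&i8 (beq.BR/ld.MEM) 2-wide
  cy6 -> i9 (st.MEM) no-port MEM/MEM
  cy7 -> i10&i11 (ld.MEM/or.ALU) 2-wide

PAIRS = 4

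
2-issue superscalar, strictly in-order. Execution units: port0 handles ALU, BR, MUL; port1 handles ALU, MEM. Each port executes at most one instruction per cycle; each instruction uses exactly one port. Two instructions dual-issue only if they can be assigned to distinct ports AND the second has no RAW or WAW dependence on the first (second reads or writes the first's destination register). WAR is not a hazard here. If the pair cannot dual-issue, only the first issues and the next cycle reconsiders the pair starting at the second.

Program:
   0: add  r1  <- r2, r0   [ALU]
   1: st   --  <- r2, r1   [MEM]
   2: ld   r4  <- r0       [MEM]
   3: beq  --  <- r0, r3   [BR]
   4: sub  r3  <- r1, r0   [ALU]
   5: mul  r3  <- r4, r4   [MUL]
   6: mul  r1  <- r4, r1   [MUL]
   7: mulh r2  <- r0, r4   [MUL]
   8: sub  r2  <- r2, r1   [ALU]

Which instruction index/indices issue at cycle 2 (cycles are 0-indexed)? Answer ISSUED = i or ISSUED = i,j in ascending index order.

ISSUED = 2,3

c0: i0 add.ALU  RAW r1
c1: i1 st.MEM  no-port MEM/MEM
c2: i2&i3 ld.MEM beq.BR  2-wide
c3: i4 sub.ALU  WAW r3
c4: i5 mul.MUL  no-port MUL/MUL
c5: i6 mul.MUL  no-port MUL/MUL
c6: i7 mulh.MUL  RAW+WAW r2
c7: i8 sub.ALU  tail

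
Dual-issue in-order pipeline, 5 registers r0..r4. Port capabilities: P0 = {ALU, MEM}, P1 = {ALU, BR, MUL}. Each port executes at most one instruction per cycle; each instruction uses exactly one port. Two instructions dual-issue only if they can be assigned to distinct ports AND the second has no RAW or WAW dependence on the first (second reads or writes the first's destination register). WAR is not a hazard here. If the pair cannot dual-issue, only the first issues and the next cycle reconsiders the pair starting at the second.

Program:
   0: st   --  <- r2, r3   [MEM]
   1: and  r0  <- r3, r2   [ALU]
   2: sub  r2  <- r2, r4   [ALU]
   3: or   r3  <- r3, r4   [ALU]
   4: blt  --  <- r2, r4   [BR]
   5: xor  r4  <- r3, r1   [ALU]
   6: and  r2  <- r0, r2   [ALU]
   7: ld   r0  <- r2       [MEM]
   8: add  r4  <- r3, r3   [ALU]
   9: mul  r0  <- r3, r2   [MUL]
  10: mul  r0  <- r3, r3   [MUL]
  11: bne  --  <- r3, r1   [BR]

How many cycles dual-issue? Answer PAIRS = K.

PAIRS = 4

0. st and @i0,i1  | dual
1. sub or @i2,i3  | dual
2. blt xor @i4,i5  | dual
3. and @i6  | RAW r2
4. ld add @i7,i8  | dual
5. mul @i9  | no-port MUL/MUL
6. mul @i10  | no-port MUL/BR
7. bne @i11  | tail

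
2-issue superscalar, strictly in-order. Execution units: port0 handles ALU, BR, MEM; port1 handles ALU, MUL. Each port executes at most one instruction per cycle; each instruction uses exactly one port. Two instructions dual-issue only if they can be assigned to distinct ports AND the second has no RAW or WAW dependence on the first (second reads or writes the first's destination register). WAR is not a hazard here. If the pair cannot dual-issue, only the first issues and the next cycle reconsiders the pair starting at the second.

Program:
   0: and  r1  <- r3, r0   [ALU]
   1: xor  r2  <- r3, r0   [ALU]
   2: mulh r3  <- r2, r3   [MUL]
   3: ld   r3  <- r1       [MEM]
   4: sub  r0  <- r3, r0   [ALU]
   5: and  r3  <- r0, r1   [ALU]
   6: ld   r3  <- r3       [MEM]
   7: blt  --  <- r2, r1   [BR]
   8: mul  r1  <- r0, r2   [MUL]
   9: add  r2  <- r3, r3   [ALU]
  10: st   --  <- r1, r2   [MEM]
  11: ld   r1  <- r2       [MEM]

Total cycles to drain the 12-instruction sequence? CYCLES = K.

t=0 i0/i1:and;xor ; 2-wide
t=1 i2:mulh ; WAW r3
t=2 i3:ld ; RAW r3
t=3 i4:sub ; RAW r0
t=4 i5:and ; RAW+WAW r3
t=5 i6:ld ; no-port MEM/BR
t=6 i7/i8:blt;mul ; 2-wide
t=7 i9:add ; RAW r2
t=8 i10:st ; no-port MEM/MEM
t=9 i11:ld ; tail

CYCLES = 10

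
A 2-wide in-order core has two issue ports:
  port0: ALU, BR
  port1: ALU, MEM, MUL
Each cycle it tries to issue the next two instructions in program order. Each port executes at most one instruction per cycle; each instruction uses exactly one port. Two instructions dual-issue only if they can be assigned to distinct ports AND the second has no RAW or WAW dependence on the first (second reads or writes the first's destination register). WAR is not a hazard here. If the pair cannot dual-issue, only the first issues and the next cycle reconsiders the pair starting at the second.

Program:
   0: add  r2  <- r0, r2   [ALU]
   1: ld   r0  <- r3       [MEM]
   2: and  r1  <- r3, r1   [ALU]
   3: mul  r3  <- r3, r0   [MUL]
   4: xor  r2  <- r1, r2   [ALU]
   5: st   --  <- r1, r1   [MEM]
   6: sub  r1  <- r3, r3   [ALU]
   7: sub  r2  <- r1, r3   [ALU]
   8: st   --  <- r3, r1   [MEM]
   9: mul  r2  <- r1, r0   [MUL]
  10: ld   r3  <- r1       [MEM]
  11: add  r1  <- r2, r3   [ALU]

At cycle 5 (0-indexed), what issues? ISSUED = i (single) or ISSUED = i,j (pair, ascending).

ISSUED = 9

  cy0 -> i0&i1 (add.ALU/ld.MEM) dual
  cy1 -> i2&i3 (and.ALU/mul.MUL) dual
  cy2 -> i4&i5 (xor.ALU/st.MEM) dual
  cy3 -> i6 (sub.ALU) RAW r1
  cy4 -> i7&i8 (sub.ALU/st.MEM) dual
  cy5 -> i9 (mul.MUL) no-port MUL/MEM
  cy6 -> i10 (ld.MEM) RAW r3
  cy7 -> i11 (add.ALU) tail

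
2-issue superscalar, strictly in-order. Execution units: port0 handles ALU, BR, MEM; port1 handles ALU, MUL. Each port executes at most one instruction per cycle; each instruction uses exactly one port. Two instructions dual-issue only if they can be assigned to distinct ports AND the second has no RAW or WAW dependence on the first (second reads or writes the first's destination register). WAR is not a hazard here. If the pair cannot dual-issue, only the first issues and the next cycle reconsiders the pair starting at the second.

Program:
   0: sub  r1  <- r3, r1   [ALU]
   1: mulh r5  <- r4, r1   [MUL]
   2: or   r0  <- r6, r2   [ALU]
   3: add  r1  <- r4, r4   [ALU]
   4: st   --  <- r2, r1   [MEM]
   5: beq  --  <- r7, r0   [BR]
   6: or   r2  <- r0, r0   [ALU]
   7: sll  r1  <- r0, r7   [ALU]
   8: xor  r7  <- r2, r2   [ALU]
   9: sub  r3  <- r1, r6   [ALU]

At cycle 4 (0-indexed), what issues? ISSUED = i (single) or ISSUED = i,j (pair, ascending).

[0] i0  sub.ALU  -- RAW r1
[1] i1,i2  mulh.MUL;or.ALU  -- dual
[2] i3  add.ALU  -- RAW r1
[3] i4  st.MEM  -- no-port MEM/BR
[4] i5,i6  beq.BR;or.ALU  -- dual
[5] i7,i8  sll.ALU;xor.ALU  -- dual
[6] i9  sub.ALU  -- tail

ISSUED = 5,6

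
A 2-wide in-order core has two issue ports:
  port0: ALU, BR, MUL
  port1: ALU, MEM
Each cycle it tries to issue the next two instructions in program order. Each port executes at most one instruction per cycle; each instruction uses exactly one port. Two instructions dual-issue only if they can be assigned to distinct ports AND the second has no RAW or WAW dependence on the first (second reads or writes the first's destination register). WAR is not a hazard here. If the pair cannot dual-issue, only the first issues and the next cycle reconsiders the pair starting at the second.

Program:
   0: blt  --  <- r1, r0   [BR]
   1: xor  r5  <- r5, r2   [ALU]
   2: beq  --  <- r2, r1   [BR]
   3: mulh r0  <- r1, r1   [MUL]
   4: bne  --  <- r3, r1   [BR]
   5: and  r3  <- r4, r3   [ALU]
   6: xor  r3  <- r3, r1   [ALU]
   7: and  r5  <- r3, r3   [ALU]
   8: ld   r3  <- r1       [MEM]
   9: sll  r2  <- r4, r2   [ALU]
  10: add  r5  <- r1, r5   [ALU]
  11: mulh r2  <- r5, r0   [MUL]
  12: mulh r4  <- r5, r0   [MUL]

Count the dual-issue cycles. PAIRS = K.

PAIRS = 4

0. blt.BR;xor.ALU @i0/i1  | pair
1. beq.BR @i2  | no-port BR/MUL
2. mulh.MUL @i3  | no-port MUL/BR
3. bne.BR;and.ALU @i4/i5  | pair
4. xor.ALU @i6  | RAW r3
5. and.ALU;ld.MEM @i7/i8  | pair
6. sll.ALU;add.ALU @i9/i10  | pair
7. mulh.MUL @i11  | no-port MUL/MUL
8. mulh.MUL @i12  | tail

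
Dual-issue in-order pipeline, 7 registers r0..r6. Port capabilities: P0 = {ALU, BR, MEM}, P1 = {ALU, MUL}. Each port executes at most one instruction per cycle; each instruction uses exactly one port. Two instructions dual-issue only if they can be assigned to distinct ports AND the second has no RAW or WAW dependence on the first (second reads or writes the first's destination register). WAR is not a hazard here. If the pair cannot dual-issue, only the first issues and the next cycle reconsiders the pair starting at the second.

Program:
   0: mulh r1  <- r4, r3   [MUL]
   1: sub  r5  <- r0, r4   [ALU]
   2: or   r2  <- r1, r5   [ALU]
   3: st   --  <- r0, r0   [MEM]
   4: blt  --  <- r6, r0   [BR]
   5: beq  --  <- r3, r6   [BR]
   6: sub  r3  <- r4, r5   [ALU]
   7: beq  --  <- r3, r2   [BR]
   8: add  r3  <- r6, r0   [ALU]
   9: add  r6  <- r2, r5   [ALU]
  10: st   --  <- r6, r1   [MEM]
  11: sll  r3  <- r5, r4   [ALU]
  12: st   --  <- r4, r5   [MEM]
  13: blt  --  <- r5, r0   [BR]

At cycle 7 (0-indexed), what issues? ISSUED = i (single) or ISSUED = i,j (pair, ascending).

  cy0 -> i0/i1 (mulh.MUL+sub.ALU) pair
  cy1 -> i2/i3 (or.ALU+st.MEM) pair
  cy2 -> i4 (blt.BR) no-port BR/BR
  cy3 -> i5/i6 (beq.BR+sub.ALU) pair
  cy4 -> i7/i8 (beq.BR+add.ALU) pair
  cy5 -> i9 (add.ALU) RAW r6
  cy6 -> i10/i11 (st.MEM+sll.ALU) pair
  cy7 -> i12 (st.MEM) no-port MEM/BR
  cy8 -> i13 (blt.BR) tail

ISSUED = 12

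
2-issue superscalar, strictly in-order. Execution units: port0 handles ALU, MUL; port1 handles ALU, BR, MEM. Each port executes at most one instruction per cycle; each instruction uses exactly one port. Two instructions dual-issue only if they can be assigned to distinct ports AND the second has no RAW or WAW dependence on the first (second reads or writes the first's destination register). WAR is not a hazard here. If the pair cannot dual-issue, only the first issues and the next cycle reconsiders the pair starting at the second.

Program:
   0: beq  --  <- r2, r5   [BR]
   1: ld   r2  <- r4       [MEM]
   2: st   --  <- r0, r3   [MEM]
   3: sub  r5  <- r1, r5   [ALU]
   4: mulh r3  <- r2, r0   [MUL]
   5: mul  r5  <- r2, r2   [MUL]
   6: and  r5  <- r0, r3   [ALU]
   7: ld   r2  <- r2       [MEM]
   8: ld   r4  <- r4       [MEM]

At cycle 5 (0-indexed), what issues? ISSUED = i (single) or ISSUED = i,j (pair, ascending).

ISSUED = 6,7

#0 head=0: beq.BR i0 no-port BR/MEM
#1 head=1: ld.MEM i1 no-port MEM/MEM
#2 head=2: st.MEM;sub.ALU i2/i3 2-wide
#3 head=4: mulh.MUL i4 no-port MUL/MUL
#4 head=5: mul.MUL i5 WAW r5
#5 head=6: and.ALU;ld.MEM i6/i7 2-wide
#6 head=8: ld.MEM i8 tail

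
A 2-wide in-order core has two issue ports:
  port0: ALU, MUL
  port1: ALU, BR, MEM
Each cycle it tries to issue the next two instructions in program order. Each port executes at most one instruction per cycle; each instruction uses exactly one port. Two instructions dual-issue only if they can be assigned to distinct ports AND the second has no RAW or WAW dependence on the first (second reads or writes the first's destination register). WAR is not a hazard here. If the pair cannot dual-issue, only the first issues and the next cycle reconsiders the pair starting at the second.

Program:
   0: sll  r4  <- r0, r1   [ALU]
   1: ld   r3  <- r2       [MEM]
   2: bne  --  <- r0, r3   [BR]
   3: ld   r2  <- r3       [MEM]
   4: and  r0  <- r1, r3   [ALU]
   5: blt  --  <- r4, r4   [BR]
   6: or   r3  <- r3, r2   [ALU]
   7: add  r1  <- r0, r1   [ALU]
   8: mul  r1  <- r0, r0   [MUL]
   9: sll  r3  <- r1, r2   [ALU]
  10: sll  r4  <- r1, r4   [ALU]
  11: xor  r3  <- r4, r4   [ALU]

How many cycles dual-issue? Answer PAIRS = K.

PAIRS = 4

t=0 i0+i1:sll.ALU;ld.MEM ; pair
t=1 i2:bne.BR ; no-port BR/MEM
t=2 i3+i4:ld.MEM;and.ALU ; pair
t=3 i5+i6:blt.BR;or.ALU ; pair
t=4 i7:add.ALU ; WAW r1
t=5 i8:mul.MUL ; RAW r1
t=6 i9+i10:sll.ALU;sll.ALU ; pair
t=7 i11:xor.ALU ; tail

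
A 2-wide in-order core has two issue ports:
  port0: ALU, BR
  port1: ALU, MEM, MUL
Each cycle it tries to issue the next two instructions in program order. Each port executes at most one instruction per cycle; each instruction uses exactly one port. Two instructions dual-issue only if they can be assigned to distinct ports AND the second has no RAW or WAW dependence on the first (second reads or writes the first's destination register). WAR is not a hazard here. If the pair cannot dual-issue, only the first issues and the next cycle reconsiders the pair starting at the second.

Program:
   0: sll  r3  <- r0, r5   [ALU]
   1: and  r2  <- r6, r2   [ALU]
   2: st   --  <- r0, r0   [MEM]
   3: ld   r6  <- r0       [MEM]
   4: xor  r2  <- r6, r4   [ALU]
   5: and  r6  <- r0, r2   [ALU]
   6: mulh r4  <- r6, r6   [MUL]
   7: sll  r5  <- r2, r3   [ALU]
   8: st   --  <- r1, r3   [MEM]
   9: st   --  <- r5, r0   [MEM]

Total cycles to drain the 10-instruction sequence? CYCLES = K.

[0] i0/i1  sll.ALU;and.ALU  -- dual
[1] i2  st.MEM  -- no-port MEM/MEM
[2] i3  ld.MEM  -- RAW r6
[3] i4  xor.ALU  -- RAW r2
[4] i5  and.ALU  -- RAW r6
[5] i6/i7  mulh.MUL;sll.ALU  -- dual
[6] i8  st.MEM  -- no-port MEM/MEM
[7] i9  st.MEM  -- tail

CYCLES = 8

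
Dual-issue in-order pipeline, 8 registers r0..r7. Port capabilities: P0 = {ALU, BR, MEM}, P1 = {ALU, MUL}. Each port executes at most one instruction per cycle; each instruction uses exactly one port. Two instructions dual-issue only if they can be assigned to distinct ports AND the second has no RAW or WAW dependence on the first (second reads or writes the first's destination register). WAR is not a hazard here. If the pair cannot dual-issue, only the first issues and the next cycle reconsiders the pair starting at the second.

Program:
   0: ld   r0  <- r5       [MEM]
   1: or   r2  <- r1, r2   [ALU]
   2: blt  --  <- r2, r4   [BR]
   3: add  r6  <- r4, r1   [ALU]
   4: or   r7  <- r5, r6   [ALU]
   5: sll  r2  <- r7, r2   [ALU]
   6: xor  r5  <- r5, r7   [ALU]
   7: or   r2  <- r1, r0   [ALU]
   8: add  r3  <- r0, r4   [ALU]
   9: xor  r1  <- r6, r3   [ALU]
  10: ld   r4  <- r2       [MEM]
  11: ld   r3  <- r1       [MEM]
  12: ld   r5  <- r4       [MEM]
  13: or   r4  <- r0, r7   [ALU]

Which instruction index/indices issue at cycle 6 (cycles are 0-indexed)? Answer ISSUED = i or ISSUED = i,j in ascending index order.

ISSUED = 11

[0] i0,i1  ld+or  -- pair
[1] i2,i3  blt+add  -- pair
[2] i4  or  -- RAW r7
[3] i5,i6  sll+xor  -- pair
[4] i7,i8  or+add  -- pair
[5] i9,i10  xor+ld  -- pair
[6] i11  ld  -- no-port MEM/MEM
[7] i12,i13  ld+or  -- pair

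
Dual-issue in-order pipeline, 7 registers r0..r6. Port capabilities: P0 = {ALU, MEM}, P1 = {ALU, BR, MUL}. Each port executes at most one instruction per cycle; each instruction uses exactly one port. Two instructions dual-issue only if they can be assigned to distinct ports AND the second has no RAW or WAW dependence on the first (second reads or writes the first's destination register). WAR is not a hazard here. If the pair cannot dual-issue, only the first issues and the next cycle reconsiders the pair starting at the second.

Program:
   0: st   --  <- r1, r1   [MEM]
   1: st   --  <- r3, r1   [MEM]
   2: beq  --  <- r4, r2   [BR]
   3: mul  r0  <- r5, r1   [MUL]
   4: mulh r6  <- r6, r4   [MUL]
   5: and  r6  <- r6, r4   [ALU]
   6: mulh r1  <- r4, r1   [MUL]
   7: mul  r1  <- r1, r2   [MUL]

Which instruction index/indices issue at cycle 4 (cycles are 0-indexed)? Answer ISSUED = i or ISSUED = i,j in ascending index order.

  cy0 -> i0 (st.MEM) no-port MEM/MEM
  cy1 -> i1,i2 (st.MEM beq.BR) pair
  cy2 -> i3 (mul.MUL) no-port MUL/MUL
  cy3 -> i4 (mulh.MUL) RAW+WAW r6
  cy4 -> i5,i6 (and.ALU mulh.MUL) pair
  cy5 -> i7 (mul.MUL) tail

ISSUED = 5,6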